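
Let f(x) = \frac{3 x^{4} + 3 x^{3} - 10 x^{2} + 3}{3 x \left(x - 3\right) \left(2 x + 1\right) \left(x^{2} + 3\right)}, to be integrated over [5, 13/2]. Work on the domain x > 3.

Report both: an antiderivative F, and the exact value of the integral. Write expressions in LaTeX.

Antiderivative: F(x) = \frac{- 728 \log{\left(x \right)} + 2054 \log{\left(x - 3 \right)} + 60 \log{\left(x + \frac{1}{2} \right)} + 945 \log{\left(x^{2} + 3 \right)} + 1778 \sqrt{3} \operatorname{atan}{\left(\frac{\sqrt{3} x}{3} \right)}}{6552}; value = - \frac{127 \sqrt{3} \operatorname{atan}{\left(\frac{5 \sqrt{3}}{3} \right)}}{468} - \frac{15 \log{\left(28 \right)}}{104} - \frac{79 \log{\left(2 \right)}}{252} - \frac{\log{\left(\frac{13}{2} \right)}}{9} - \frac{5 \log{\left(\frac{11}{2} \right)}}{546} + \frac{5 \log{\left(7 \right)}}{546} + \frac{\log{\left(5 \right)}}{9} + \frac{79 \log{\left(\frac{7}{2} \right)}}{252} + \frac{15 \log{\left(\frac{181}{4} \right)}}{104} + \frac{127 \sqrt{3} \operatorname{atan}{\left(\frac{13 \sqrt{3}}{6} \right)}}{468}

Factor the denominator (3 x \left(x - 3\right) \left(2 x + 1\right) \left(x^{2} + 3\right)) and decompose: f = \frac{45 x + 127}{156 \left(x^{2} + 3\right)} + \frac{5}{273 \left(2 x + 1\right)} + \frac{79}{252 \left(x - 3\right)} - \frac{1}{9 x}; each piece integrates to a log, atan, or power term.
F(x) = \frac{- 728 \log{\left(x \right)} + 2054 \log{\left(x - 3 \right)} + 60 \log{\left(x + \frac{1}{2} \right)} + 945 \log{\left(x^{2} + 3 \right)} + 1778 \sqrt{3} \operatorname{atan}{\left(\frac{\sqrt{3} x}{3} \right)}}{6552} is an antiderivative of f.
Check: d/dx[\frac{- 728 \log{\left(x \right)} + 2054 \log{\left(x - 3 \right)} + 60 \log{\left(x + \frac{1}{2} \right)} + 945 \log{\left(x^{2} + 3 \right)} + 1778 \sqrt{3} \operatorname{atan}{\left(\frac{\sqrt{3} x}{3} \right)}}{6552}] = \frac{3 x^{4} + 3 x^{3} - 10 x^{2} + 3}{6 x^{5} - 15 x^{4} + 9 x^{3} - 45 x^{2} - 27 x}, which equals f(x).
F(13/2) = - \frac{\log{\left(\frac{13}{2} \right)}}{9} + \frac{5 \log{\left(7 \right)}}{546} + \frac{79 \log{\left(\frac{7}{2} \right)}}{252} + \frac{15 \log{\left(\frac{181}{4} \right)}}{104} + \frac{127 \sqrt{3} \operatorname{atan}{\left(\frac{13 \sqrt{3}}{6} \right)}}{468}; F(5) = - \frac{\log{\left(5 \right)}}{9} + \frac{5 \log{\left(\frac{11}{2} \right)}}{546} + \frac{79 \log{\left(2 \right)}}{252} + \frac{15 \log{\left(28 \right)}}{104} + \frac{127 \sqrt{3} \operatorname{atan}{\left(\frac{5 \sqrt{3}}{3} \right)}}{468}.
Integral = F(13/2) - F(5) = - \frac{127 \sqrt{3} \operatorname{atan}{\left(\frac{5 \sqrt{3}}{3} \right)}}{468} - \frac{15 \log{\left(28 \right)}}{104} - \frac{79 \log{\left(2 \right)}}{252} - \frac{\log{\left(\frac{13}{2} \right)}}{9} - \frac{5 \log{\left(\frac{11}{2} \right)}}{546} + \frac{5 \log{\left(7 \right)}}{546} + \frac{\log{\left(5 \right)}}{9} + \frac{79 \log{\left(\frac{7}{2} \right)}}{252} + \frac{15 \log{\left(\frac{181}{4} \right)}}{104} + \frac{127 \sqrt{3} \operatorname{atan}{\left(\frac{13 \sqrt{3}}{6} \right)}}{468}.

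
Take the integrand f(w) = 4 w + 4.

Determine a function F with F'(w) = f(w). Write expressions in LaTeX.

An antiderivative is F(w) = 2 w \left(w + 2\right).

Since d/dw undoes antidifferentiation here, F'(w) = f(w) is required of F(w).
Check: d/dw[2 w \left(w + 2\right)] = 4 w + 4 = f(w).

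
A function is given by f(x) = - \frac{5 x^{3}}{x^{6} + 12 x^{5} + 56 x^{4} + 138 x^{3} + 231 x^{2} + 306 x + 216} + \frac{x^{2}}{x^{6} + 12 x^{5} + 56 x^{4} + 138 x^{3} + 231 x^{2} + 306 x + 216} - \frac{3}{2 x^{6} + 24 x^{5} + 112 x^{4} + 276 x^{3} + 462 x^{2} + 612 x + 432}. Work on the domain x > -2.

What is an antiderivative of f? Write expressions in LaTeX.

Factor the denominator (2 \left(x + 2\right) \left(x + 3\right)^{2} \left(x + 4\right) \left(x^{2} + 3\right)) and decompose: f = - \frac{97 x - 369}{2128 \left(x^{2} + 3\right)} - \frac{669}{76 \left(x + 4\right)} + \frac{93}{16 \left(x + 3\right)} - \frac{95}{8 \left(x + 3\right)^{2}} + \frac{85}{28 \left(x + 2\right)}; each piece integrates to a log, atan, or power term.
Check: d/dx[\frac{12920 \left(x + 3\right) \log{\left(x + 2 \right)} + 24738 \left(x + 3\right) \log{\left(x + 3 \right)} - 37464 \left(x + 3\right) \log{\left(x + 4 \right)} - 97 \left(x + 3\right) \log{\left(x^{2} + 3 \right)} + 246 \sqrt{3} \left(x + 3\right) \operatorname{atan}{\left(\frac{\sqrt{3} x}{3} \right)} + 50540}{4256 \left(x + 3\right)}] = \frac{- 10 x^{3} + 2 x^{2} - 3}{2 x^{6} + 24 x^{5} + 112 x^{4} + 276 x^{3} + 462 x^{2} + 612 x + 432}, which equals f(x).

An antiderivative is F(x) = \frac{12920 \left(x + 3\right) \log{\left(x + 2 \right)} + 24738 \left(x + 3\right) \log{\left(x + 3 \right)} - 37464 \left(x + 3\right) \log{\left(x + 4 \right)} - 97 \left(x + 3\right) \log{\left(x^{2} + 3 \right)} + 246 \sqrt{3} \left(x + 3\right) \operatorname{atan}{\left(\frac{\sqrt{3} x}{3} \right)} + 50540}{4256 \left(x + 3\right)}.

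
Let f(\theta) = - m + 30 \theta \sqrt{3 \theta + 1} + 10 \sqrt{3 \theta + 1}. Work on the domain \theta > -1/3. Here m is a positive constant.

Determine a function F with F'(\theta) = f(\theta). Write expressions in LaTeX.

The integrand splits into summands that can be handled one at a time.
Check: d/d\theta[\frac{- 3 m \theta + 4 \left(3 \theta + 1\right)^{\frac{5}{2}}}{3}] = - m + 30 \theta \sqrt{3 \theta + 1} + 10 \sqrt{3 \theta + 1} = f(\theta).

An antiderivative is F(\theta) = \frac{- 3 m \theta + 4 \left(3 \theta + 1\right)^{\frac{5}{2}}}{3}.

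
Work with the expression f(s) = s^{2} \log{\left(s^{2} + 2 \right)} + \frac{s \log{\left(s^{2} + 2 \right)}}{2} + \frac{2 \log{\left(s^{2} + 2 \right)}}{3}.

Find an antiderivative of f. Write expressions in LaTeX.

An antiderivative is F(s) = \frac{s^{3} \log{\left(s^{2} + 2 \right)}}{3} - \frac{2 s^{3}}{9} + \frac{s^{2} \log{\left(s^{2} + 2 \right)}}{4} - \frac{s^{2}}{4} + \frac{2 s \log{\left(s^{2} + 2 \right)}}{3} + \frac{\log{\left(s^{2} + 2 \right)}}{2}.

Integrate term by term and add the pieces.
Check: d/ds[\frac{s^{3} \log{\left(s^{2} + 2 \right)}}{3} - \frac{2 s^{3}}{9} + \frac{s^{2} \log{\left(s^{2} + 2 \right)}}{4} - \frac{s^{2}}{4} + \frac{2 s \log{\left(s^{2} + 2 \right)}}{3} + \frac{\log{\left(s^{2} + 2 \right)}}{2}] = s^{2} \log{\left(s^{2} + 2 \right)} + \frac{s \log{\left(s^{2} + 2 \right)}}{2} + \frac{2 \log{\left(s^{2} + 2 \right)}}{3} = f(s).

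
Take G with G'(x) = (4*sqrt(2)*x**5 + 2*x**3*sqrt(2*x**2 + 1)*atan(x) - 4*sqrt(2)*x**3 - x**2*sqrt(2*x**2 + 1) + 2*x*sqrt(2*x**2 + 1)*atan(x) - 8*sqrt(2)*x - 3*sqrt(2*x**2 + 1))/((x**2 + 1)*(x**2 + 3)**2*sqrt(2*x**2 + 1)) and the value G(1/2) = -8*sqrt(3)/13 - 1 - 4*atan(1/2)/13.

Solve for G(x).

G(x) = -1 - (4*sqrt(4*x**2 + 2) + 2*atan(x))/(2*(x**2 + 3))

G'(x) has the shape u'v + uv' for u = -1/(2*(x**2 + 3)) and v = 4*sqrt(4*x**2 + 2) + 2*atan(x) — it is the derivative of the product u*v.
A general antiderivative is -(4*sqrt(4*x**2 + 2) + 2*atan(x))/(2*(x**2 + 3)) + C.
The condition gives C = -8*sqrt(3)/13 - 1 - 4*atan(1/2)/13 - (-8*sqrt(3)/13 - 4*atan(1/2)/13) = -1.
So G(x) = -1 - (4*sqrt(4*x**2 + 2) + 2*atan(x))/(2*(x**2 + 3)).
Check: d/dx[-1 - (4*sqrt(4*x**2 + 2) + 2*atan(x))/(2*(x**2 + 3))] = (4*sqrt(2)*x**5 + 2*x**3*sqrt(2*x**2 + 1)*atan(x) - 4*sqrt(2)*x**3 - x**2*sqrt(2*x**2 + 1) + 2*x*sqrt(2*x**2 + 1)*atan(x) - 8*sqrt(2)*x - 3*sqrt(2*x**2 + 1))/(x**6*sqrt(2*x**2 + 1) + 7*x**4*sqrt(2*x**2 + 1) + 15*x**2*sqrt(2*x**2 + 1) + 9*sqrt(2*x**2 + 1)), which equals G'(x).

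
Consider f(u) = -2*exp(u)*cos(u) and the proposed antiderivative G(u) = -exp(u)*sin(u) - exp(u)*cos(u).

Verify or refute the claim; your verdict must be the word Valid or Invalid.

d/du[G] = -2*exp(u)*cos(u)
This equals f(u) exactly, so the claim holds.

Valid: G'(u) = f(u).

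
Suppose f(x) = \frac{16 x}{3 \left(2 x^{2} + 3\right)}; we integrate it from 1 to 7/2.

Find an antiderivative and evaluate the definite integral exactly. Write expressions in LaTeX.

f matches the chain-rule pattern g'(h)*h' with inner function h(x) = 2 x^{2} + 3; substituting u = h(x) collapses the integral.
F(x) = \frac{4 \log{\left(2 x^{2} + 3 \right)}}{3} is an antiderivative of f.
Check: d/dx[\frac{4 \log{\left(2 x^{2} + 3 \right)}}{3}] = \frac{16 x}{6 x^{2} + 9}, which equals f(x).
F(7/2) = \frac{4 \log{\left(\frac{55}{2} \right)}}{3}; F(1) = \frac{4 \log{\left(5 \right)}}{3}.
Integral = F(7/2) - F(1) = - \frac{4 \log{\left(5 \right)}}{3} + \frac{4 \log{\left(\frac{55}{2} \right)}}{3}.

Antiderivative: F(x) = \frac{4 \log{\left(2 x^{2} + 3 \right)}}{3}; value = - \frac{4 \log{\left(5 \right)}}{3} + \frac{4 \log{\left(\frac{55}{2} \right)}}{3}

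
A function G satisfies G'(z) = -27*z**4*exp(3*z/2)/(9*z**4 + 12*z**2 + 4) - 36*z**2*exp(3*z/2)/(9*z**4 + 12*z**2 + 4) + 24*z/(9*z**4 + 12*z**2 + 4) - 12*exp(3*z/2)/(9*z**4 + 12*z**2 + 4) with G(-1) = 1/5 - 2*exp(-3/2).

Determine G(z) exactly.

G(z) = -(6*z**2*exp(3*z/2) - 3*z**2 + 4*exp(3*z/2) + 2)/(3*z**2 + 2)

Integrate term by term and add the pieces.
A general antiderivative is -2*exp(3*z/2) - 4/(3*z**2 + 2) + C.
The condition gives C = 1/5 - 2*exp(-3/2) - (-4/5 - 2*exp(-3/2)) = 1.
So G(z) = -(6*z**2*exp(3*z/2) - 3*z**2 + 4*exp(3*z/2) + 2)/(3*z**2 + 2).
Check: d/dz[-(6*z**2*exp(3*z/2) - 3*z**2 + 4*exp(3*z/2) + 2)/(3*z**2 + 2)] = (-27*z**4*exp(3*z/2) - 36*z**2*exp(3*z/2) + 24*z - 12*exp(3*z/2))/(9*z**4 + 12*z**2 + 4), which equals G'(z).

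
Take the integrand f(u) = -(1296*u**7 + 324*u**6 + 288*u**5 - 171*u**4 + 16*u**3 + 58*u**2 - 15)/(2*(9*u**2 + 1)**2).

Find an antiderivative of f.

A candidate is checked by its d/du: the result must match f(u).
Check: d/du[u*(-12*u**3*(9*u**2 + 1) - 4*u**2*(9*u**2 + 1) + 81*u**2 + 45)/(6*(9*u**2 + 1))] = (-1296*u**7 - 324*u**6 - 288*u**5 + 171*u**4 - 16*u**3 - 58*u**2 + 15)/(162*u**4 + 36*u**2 + 2), which equals f(u).

An antiderivative is F(u) = u*(-12*u**3*(9*u**2 + 1) - 4*u**2*(9*u**2 + 1) + 81*u**2 + 45)/(6*(9*u**2 + 1)).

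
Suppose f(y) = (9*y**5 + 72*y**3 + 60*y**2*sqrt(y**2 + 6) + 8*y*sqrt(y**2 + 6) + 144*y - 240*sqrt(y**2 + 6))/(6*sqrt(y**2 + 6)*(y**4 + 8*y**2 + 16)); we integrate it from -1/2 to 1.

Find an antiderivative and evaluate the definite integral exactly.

Antiderivative: F(y) = (-60*y + 9*(y**2 + 4)*sqrt(y**2 + 6) - 4)/(6*(y**2 + 4)); value = -2347/340 + 3*sqrt(7)/2

For F(y) to be correct the identity F'(y) - f(y) = 0 must hold.
F(y) = (-60*y + 9*(y**2 + 4)*sqrt(y**2 + 6) - 4)/(6*(y**2 + 4)) is an antiderivative of f.
Check: d/dy[(-60*y + 9*(y**2 + 4)*sqrt(y**2 + 6) - 4)/(6*(y**2 + 4))] = (9*y**5 + 72*y**3 + 60*y**2*sqrt(y**2 + 6) + 8*y*sqrt(y**2 + 6) + 144*y - 240*sqrt(y**2 + 6))/(6*y**4*sqrt(y**2 + 6) + 48*y**2*sqrt(y**2 + 6) + 96*sqrt(y**2 + 6)), which equals f(y).
F(1) = -32/15 + 3*sqrt(7)/2; F(-1/2) = 973/204.
Integral = F(1) - F(-1/2) = -2347/340 + 3*sqrt(7)/2.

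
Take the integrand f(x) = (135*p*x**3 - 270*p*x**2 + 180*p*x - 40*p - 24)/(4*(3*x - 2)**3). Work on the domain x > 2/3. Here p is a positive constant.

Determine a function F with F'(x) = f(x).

Whatever form F(x) takes, F'(x) = f(x) is non-negotiable.
Check: d/dx[5*p*x/4 + 1/(9*x**2 - 12*x + 4)] = (135*p*x**3 - 270*p*x**2 + 180*p*x - 40*p - 24)/(108*x**3 - 216*x**2 + 144*x - 32), which equals f(x).

An antiderivative is F(x) = 5*p*x/4 + 1/(9*x**2 - 12*x + 4).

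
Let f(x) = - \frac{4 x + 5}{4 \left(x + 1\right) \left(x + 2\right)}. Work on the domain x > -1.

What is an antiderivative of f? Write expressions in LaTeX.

An antiderivative is F(x) = - \frac{\log{\left(x + 1 \right)}}{4} - \frac{3 \log{\left(x + 2 \right)}}{4}.

Factor the denominator (4 \left(x + 1\right) \left(x + 2\right)) and decompose: f = - \frac{3}{4 \left(x + 2\right)} - \frac{1}{4 \left(x + 1\right)}; each piece integrates to a log, atan, or power term.
Check: d/dx[- \frac{\log{\left(x + 1 \right)}}{4} - \frac{3 \log{\left(x + 2 \right)}}{4}] = \frac{- 4 x - 5}{4 x^{2} + 12 x + 8}, which equals f(x).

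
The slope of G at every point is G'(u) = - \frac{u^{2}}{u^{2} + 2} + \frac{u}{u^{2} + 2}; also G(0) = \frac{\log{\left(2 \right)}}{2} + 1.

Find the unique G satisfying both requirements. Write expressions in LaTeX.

G(u) = - u + \frac{\log{\left(u^{2} + 2 \right)}}{2} + \sqrt{2} \operatorname{atan}{\left(\frac{\sqrt{2} u}{2} \right)} + 1

The integrand splits into summands that can be handled one at a time.
A general antiderivative is - u + \frac{\log{\left(u^{2} + 2 \right)}}{2} + \sqrt{2} \operatorname{atan}{\left(\frac{\sqrt{2} u}{2} \right)} + C.
The condition gives C = \frac{\log{\left(2 \right)}}{2} + 1 - (\frac{\log{\left(2 \right)}}{2}) = 1.
So G(u) = - u + \frac{\log{\left(u^{2} + 2 \right)}}{2} + \sqrt{2} \operatorname{atan}{\left(\frac{\sqrt{2} u}{2} \right)} + 1.
Check: d/du[- u + \frac{\log{\left(u^{2} + 2 \right)}}{2} + \sqrt{2} \operatorname{atan}{\left(\frac{\sqrt{2} u}{2} \right)} + 1] = \frac{- u^{2} + u}{u^{2} + 2}, which equals G'(u).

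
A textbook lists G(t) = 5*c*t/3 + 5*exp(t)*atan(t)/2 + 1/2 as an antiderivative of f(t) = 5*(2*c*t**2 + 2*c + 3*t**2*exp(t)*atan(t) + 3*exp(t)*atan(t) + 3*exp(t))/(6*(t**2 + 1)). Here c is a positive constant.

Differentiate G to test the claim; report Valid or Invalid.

d/dt[G] = (10*c*t**2 + 10*c + 15*t**2*exp(t)*atan(t) + 15*exp(t)*atan(t) + 15*exp(t))/(6*t**2 + 6)
This equals f(t) exactly, so the claim holds.

Valid - the claim checks out under differentiation.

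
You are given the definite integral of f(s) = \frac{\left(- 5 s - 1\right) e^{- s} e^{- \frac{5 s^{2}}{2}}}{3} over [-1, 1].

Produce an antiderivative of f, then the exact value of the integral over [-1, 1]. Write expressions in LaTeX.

Antiderivative: F(s) = \frac{e^{- s} e^{- \frac{5 s^{2}}{2}}}{3}; value = - \frac{1}{3 e^{\frac{3}{2}}} + \frac{1}{3 e^{\frac{7}{2}}}

The substitution u = - \frac{5 s^{2}}{2} - s works: f is exactly (dF/du)*(du/ds) for that inner function.
F(s) = \frac{e^{- s} e^{- \frac{5 s^{2}}{2}}}{3} is an antiderivative of f.
Check: d/ds[\frac{e^{- s} e^{- \frac{5 s^{2}}{2}}}{3}] = \frac{\left(- 5 s - 1\right) e^{- s} e^{- \frac{5 s^{2}}{2}}}{3} = f(s).
F(1) = \frac{1}{3 e^{\frac{7}{2}}}; F(-1) = \frac{1}{3 e^{\frac{3}{2}}}.
Integral = F(1) - F(-1) = - \frac{1}{3 e^{\frac{3}{2}}} + \frac{1}{3 e^{\frac{7}{2}}}.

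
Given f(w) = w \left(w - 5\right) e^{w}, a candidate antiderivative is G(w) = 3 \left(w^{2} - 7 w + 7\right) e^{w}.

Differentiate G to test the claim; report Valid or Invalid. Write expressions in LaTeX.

d/dw[G] = 3 w^{2} e^{w} - 15 w e^{w}
d/dw[G] - f(w) = 2 w^{2} e^{w} - 10 w e^{w} != 0.

Invalid: d/dw[G] - f = 2 w^{2} e^{w} - 10 w e^{w}, which is not 0.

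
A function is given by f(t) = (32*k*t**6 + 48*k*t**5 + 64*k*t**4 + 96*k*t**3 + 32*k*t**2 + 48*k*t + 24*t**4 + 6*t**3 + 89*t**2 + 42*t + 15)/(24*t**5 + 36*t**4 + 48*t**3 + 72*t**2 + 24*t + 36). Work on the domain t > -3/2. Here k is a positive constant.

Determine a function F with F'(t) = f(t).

Whatever form F(t) takes, F'(t) = f(t) is non-negotiable.
Check: d/dt[2*k*t**2/3 - t/(4*t**2 + 4) + log(2*t + 3) - 4/(6*t**2 + 6)] = (32*k*t**6 + 48*k*t**5 + 64*k*t**4 + 96*k*t**3 + 32*k*t**2 + 48*k*t + 24*t**4 + 6*t**3 + 89*t**2 + 42*t + 15)/(24*t**5 + 36*t**4 + 48*t**3 + 72*t**2 + 24*t + 36) = f(t).

An antiderivative is F(t) = 2*k*t**2/3 - t/(4*t**2 + 4) + log(2*t + 3) - 4/(6*t**2 + 6).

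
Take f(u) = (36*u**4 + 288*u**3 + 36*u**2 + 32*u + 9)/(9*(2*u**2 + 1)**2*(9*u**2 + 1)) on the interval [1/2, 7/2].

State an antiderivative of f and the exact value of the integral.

For F(u) to be correct the identity F'(u) - f(u) = 0 must hold.
F(u) = (6*u**2*atan(3*u) + 3*atan(3*u) - 8)/(9*(2*u**2 + 1)) is an antiderivative of f.
Check: d/du[(6*u**2*atan(3*u) + 3*atan(3*u) - 8)/(9*(2*u**2 + 1))] = (36*u**4 + 288*u**3 + 36*u**2 + 32*u + 9)/(324*u**6 + 360*u**4 + 117*u**2 + 9), which equals f(u).
F(7/2) = -16/459 + atan(21/2)/3; F(1/2) = -16/27 + atan(3/2)/3.
Integral = F(7/2) - F(1/2) = -atan(3/2)/3 + atan(21/2)/3 + 256/459.

Antiderivative: F(u) = (6*u**2*atan(3*u) + 3*atan(3*u) - 8)/(9*(2*u**2 + 1)); value = -atan(3/2)/3 + atan(21/2)/3 + 256/459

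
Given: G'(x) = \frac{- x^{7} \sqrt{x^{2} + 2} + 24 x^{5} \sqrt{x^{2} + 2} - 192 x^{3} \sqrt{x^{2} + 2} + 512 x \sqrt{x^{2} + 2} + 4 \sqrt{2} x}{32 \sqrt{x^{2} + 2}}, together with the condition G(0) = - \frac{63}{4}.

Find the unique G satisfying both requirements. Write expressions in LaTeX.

G(x) = - \frac{x^{8} - 32 x^{6} + 384 x^{4} - 2048 x^{2} - 32 \sqrt{2} \sqrt{x^{2} + 2} + 4096}{256}

A first test for any G(x): its x-derivative must equal the given G'(x).
A general antiderivative is - \left(2 - \frac{x^{2}}{4}\right)^{4} + \frac{\sqrt{\frac{x^{2}}{2} + 1}}{4} + C.
The condition gives C = - \frac{63}{4} - (- \frac{63}{4}) = 0.
So G(x) = - \frac{x^{8} - 32 x^{6} + 384 x^{4} - 2048 x^{2} - 32 \sqrt{2} \sqrt{x^{2} + 2} + 4096}{256}.
Check: d/dx[- \frac{x^{8} - 32 x^{6} + 384 x^{4} - 2048 x^{2} - 32 \sqrt{2} \sqrt{x^{2} + 2} + 4096}{256}] = \frac{- x^{7} \sqrt{x^{2} + 2} + 24 x^{5} \sqrt{x^{2} + 2} - 192 x^{3} \sqrt{x^{2} + 2} + 512 x \sqrt{x^{2} + 2} + 4 \sqrt{2} x}{32 \sqrt{x^{2} + 2}} = G'(x).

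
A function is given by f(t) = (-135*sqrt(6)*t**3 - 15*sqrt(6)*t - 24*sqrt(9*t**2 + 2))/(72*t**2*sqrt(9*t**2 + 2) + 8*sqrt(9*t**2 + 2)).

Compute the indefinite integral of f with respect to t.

A first test for any F(t): its t-derivative must equal f(t) identically.
Check: d/dt[(-5*sqrt(6)*sqrt(9*t**2 + 2) - 24*atan(3*t))/24] = (-135*sqrt(6)*t**3 - 15*sqrt(6)*t - 24*sqrt(9*t**2 + 2))/(72*t**2*sqrt(9*t**2 + 2) + 8*sqrt(9*t**2 + 2)) = f(t).

F(t) = (-5*sqrt(6)*sqrt(9*t**2 + 2) - 24*atan(3*t))/24 + C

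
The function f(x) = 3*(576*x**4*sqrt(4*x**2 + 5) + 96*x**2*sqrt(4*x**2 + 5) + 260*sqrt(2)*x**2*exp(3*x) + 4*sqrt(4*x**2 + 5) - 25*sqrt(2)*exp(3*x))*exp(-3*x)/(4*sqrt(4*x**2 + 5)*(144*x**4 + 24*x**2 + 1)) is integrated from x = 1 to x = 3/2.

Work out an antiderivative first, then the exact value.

Antiderivative: F(x) = -(48*x**2 + 15*sqrt(2)*x*sqrt(4*x**2 + 5)*exp(3*x) + 4)*exp(-3*x)/(4*(12*x**2 + 1)); value = -45*sqrt(7)/112 - exp(-9/2) + exp(-3) + 45*sqrt(2)/52

A first test for any F(x): its x-derivative must equal f(x) identically.
F(x) = -(48*x**2 + 15*sqrt(2)*x*sqrt(4*x**2 + 5)*exp(3*x) + 4)*exp(-3*x)/(4*(12*x**2 + 1)) is an antiderivative of f.
Check: d/dx[-(48*x**2 + 15*sqrt(2)*x*sqrt(4*x**2 + 5)*exp(3*x) + 4)*exp(-3*x)/(4*(12*x**2 + 1))] = (1728*x**4*sqrt(4*x**2 + 5) + 288*x**2*sqrt(4*x**2 + 5) + 780*sqrt(2)*x**2*exp(3*x) + 12*sqrt(4*x**2 + 5) - 75*sqrt(2)*exp(3*x))/(576*x**4*sqrt(4*x**2 + 5)*exp(3*x) + 96*x**2*sqrt(4*x**2 + 5)*exp(3*x) + 4*sqrt(4*x**2 + 5)*exp(3*x)), which equals f(x).
F(3/2) = -45*sqrt(7)/112 - exp(-9/2); F(1) = -45*sqrt(2)/52 - exp(-3).
Integral = F(3/2) - F(1) = -45*sqrt(7)/112 - exp(-9/2) + exp(-3) + 45*sqrt(2)/52.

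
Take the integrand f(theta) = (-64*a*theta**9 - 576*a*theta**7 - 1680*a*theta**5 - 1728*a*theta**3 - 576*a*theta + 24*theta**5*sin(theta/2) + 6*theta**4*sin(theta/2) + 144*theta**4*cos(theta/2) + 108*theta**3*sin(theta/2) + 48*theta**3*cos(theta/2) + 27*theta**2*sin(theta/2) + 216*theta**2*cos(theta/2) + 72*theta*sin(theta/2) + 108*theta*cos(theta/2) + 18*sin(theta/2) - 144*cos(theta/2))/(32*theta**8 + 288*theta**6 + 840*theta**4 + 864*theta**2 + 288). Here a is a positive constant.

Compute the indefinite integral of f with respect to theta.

Differentiate the proposed F(theta) back; it has to land on f(theta) exactly.
Check: d/dtheta[-(8*a*theta**6 + 36*a*theta**4 + 24*a*theta**2 + 12*theta*cos(theta/2) + 3*cos(theta/2))/(4*(2*theta**4 + 9*theta**2 + 6))] = (-64*a*theta**9 - 576*a*theta**7 - 1680*a*theta**5 - 1728*a*theta**3 - 576*a*theta + 24*theta**5*sin(theta/2) + 6*theta**4*sin(theta/2) + 144*theta**4*cos(theta/2) + 108*theta**3*sin(theta/2) + 48*theta**3*cos(theta/2) + 27*theta**2*sin(theta/2) + 216*theta**2*cos(theta/2) + 72*theta*sin(theta/2) + 108*theta*cos(theta/2) + 18*sin(theta/2) - 144*cos(theta/2))/(32*theta**8 + 288*theta**6 + 840*theta**4 + 864*theta**2 + 288) = f(theta).

F(theta) = -(8*a*theta**6 + 36*a*theta**4 + 24*a*theta**2 + 12*theta*cos(theta/2) + 3*cos(theta/2))/(4*(2*theta**4 + 9*theta**2 + 6)) + C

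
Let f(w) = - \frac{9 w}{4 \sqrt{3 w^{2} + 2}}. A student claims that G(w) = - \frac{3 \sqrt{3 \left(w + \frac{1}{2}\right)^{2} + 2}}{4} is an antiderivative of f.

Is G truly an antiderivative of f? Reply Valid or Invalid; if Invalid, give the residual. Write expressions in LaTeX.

Invalid: d/dw[G] - f = \frac{- 18 w \sqrt{3 w^{2} + 2} + 9 w \sqrt{12 w^{2} + 12 w + 11} - 9 \sqrt{3 w^{2} + 2}}{4 \sqrt{3 w^{2} + 2} \sqrt{12 w^{2} + 12 w + 11}}, which is not 0.

d/dw[G] = \frac{- 18 w - 9}{4 \sqrt{12 w^{2} + 12 w + 11}}
d/dw[G] - f(w) = \frac{- 18 w \sqrt{3 w^{2} + 2} + 9 w \sqrt{12 w^{2} + 12 w + 11} - 9 \sqrt{3 w^{2} + 2}}{4 \sqrt{3 w^{2} + 2} \sqrt{12 w^{2} + 12 w + 11}} != 0.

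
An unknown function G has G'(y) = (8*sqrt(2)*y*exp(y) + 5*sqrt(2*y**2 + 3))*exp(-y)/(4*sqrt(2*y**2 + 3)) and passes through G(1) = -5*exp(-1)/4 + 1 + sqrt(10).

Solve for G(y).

Recover the given G'(y) by differentiating a candidate G(y); any mismatch rules it out.
A general antiderivative is sqrt(4*y**2 + 6) - 5*exp(-y)/4 + C.
The condition gives C = -5*exp(-1)/4 + 1 + sqrt(10) - (-5*exp(-1)/4 + sqrt(10)) = 1.
So G(y) = (4*sqrt(2)*sqrt(2*y**2 + 3)*exp(y) + 4*exp(y) - 5)*exp(-y)/4.
Check: d/dy[(4*sqrt(2)*sqrt(2*y**2 + 3)*exp(y) + 4*exp(y) - 5)*exp(-y)/4] = (8*sqrt(2)*y*exp(y) + 5*sqrt(2*y**2 + 3))*exp(-y)/(4*sqrt(2*y**2 + 3)) = G'(y).

G(y) = (4*sqrt(2)*sqrt(2*y**2 + 3)*exp(y) + 4*exp(y) - 5)*exp(-y)/4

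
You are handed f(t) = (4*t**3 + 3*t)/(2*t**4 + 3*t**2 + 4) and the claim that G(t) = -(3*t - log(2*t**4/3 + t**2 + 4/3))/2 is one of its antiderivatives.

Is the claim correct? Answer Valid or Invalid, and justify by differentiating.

d/dt[G] = (-6*t**4 + 8*t**3 - 9*t**2 + 6*t - 12)/(4*t**4 + 6*t**2 + 8)
d/dt[G] - f(t) = -3/2 != 0.

Invalid: d/dt[G] - f = -3/2, which is not 0.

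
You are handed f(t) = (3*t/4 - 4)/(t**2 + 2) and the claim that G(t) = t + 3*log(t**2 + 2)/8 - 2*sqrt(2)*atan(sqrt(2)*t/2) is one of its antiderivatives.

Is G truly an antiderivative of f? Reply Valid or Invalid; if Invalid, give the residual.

Invalid: d/dt[G] - f = 1, which is not 0.

d/dt[G] = (4*t**2 + 3*t - 8)/(4*t**2 + 8)
d/dt[G] - f(t) = 1 != 0.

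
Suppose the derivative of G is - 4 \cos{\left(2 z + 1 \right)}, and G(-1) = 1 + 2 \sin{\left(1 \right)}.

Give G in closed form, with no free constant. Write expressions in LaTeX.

G(z) = 1 - 2 \sin{\left(2 z + 1 \right)}

For G(z) to be correct, d/dz[G] must agree with the stated G'(z) identically.
A general antiderivative is - 2 \sin{\left(2 z + 1 \right)} + C.
The condition gives C = 1 + 2 \sin{\left(1 \right)} - (2 \sin{\left(1 \right)}) = 1.
So G(z) = 1 - 2 \sin{\left(2 z + 1 \right)}.
Check: d/dz[1 - 2 \sin{\left(2 z + 1 \right)}] = - 4 \cos{\left(2 z + 1 \right)} = G'(z).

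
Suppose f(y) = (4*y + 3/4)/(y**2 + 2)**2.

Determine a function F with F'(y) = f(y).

An antiderivative is F(y) = (3*y - 32)/(16*y**2 + 32) + 3*sqrt(2)*atan(sqrt(2)*y/2)/32.

Any candidate F(y) must reproduce f(y) exactly when differentiated.
Check: d/dy[(3*y - 32)/(16*y**2 + 32) + 3*sqrt(2)*atan(sqrt(2)*y/2)/32] = (16*y + 3)/(4*y**4 + 16*y**2 + 16), which equals f(y).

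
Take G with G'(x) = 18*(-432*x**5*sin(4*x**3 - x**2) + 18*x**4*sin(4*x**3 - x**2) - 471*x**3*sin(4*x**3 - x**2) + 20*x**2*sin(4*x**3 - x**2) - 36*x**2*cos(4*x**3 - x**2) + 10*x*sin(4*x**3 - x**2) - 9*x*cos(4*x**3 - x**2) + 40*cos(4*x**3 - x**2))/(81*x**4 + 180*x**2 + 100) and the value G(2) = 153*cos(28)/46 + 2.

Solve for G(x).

G(x) = 12*x*cos(4*x**3 - x**2)/(3*x**2/2 + 5/3) + 2 + 3*cos(4*x**3 - x**2)/(3*x**2 + 10/3)

A first test for any G(x): its x-derivative must equal the given G'(x).
A general antiderivative is -3*(-4*x - 1/2)*cos(4*x**3 - x**2)/(3*x**2/2 + 5/3) + C.
The condition gives C = 153*cos(28)/46 + 2 - (153*cos(28)/46) = 2.
So G(x) = 12*x*cos(4*x**3 - x**2)/(3*x**2/2 + 5/3) + 2 + 3*cos(4*x**3 - x**2)/(3*x**2 + 10/3).
Check: d/dx[12*x*cos(4*x**3 - x**2)/(3*x**2/2 + 5/3) + 2 + 3*cos(4*x**3 - x**2)/(3*x**2 + 10/3)] = (-7776*x**5*sin(4*x**3 - x**2) + 324*x**4*sin(4*x**3 - x**2) - 8478*x**3*sin(4*x**3 - x**2) + 360*x**2*sin(4*x**3 - x**2) - 648*x**2*cos(4*x**3 - x**2) + 180*x*sin(4*x**3 - x**2) - 162*x*cos(4*x**3 - x**2) + 720*cos(4*x**3 - x**2))/(81*x**4 + 180*x**2 + 100), which equals G'(x).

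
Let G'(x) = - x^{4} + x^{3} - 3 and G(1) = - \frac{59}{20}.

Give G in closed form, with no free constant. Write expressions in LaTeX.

Integrate term by term and add the pieces.
A general antiderivative is - \frac{x^{5}}{5} + \frac{x^{4}}{4} - 3 x + C.
The condition gives C = - \frac{59}{20} - (- \frac{59}{20}) = 0.
So G(x) = - \frac{x^{5}}{5} + \frac{x^{4}}{4} - 3 x.
Check: d/dx[- \frac{x^{5}}{5} + \frac{x^{4}}{4} - 3 x] = - x^{4} + x^{3} - 3 = G'(x).

G(x) = - \frac{x^{5}}{5} + \frac{x^{4}}{4} - 3 x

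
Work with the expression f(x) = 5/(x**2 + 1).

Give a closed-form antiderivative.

An antiderivative is F(x) = 5*atan(x).

Since d/dx undoes antidifferentiation here, F'(x) = f(x) is required of F(x).
Check: d/dx[5*atan(x)] = 5/(x**2 + 1) = f(x).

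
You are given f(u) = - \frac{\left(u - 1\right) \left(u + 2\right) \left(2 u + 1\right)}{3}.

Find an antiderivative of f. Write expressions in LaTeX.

f matches the chain-rule pattern g'(h)*h' with inner function h(u) = \frac{u^{2}}{2} + \frac{u}{2} - 1; substituting w = h(u) collapses the integral.
Check: d/du[- \frac{\left(u^{2} + u - 2\right)^{2}}{6}] = - \frac{2 u^{3}}{3} - u^{2} + u + \frac{2}{3}, which equals f(u).

An antiderivative is F(u) = - \frac{\left(u^{2} + u - 2\right)^{2}}{6}.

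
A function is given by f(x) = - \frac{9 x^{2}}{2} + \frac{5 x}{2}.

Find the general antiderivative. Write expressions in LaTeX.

Integrate term by term and add the pieces.
Check: d/dx[- \frac{3 x^{3}}{2} + \frac{5 x^{2}}{4}] = - \frac{9 x^{2}}{2} + \frac{5 x}{2} = f(x).

F(x) = - \frac{3 x^{3}}{2} + \frac{5 x^{2}}{4} + C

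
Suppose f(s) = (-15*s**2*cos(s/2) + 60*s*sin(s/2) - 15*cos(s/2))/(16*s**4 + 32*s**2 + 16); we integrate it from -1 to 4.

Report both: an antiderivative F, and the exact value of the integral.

Antiderivative: F(s) = -15*sin(s/2)/(8*(s**2 + 1)); value = -15*sin(1/2)/16 - 15*sin(2)/136

f has the shape u'v + uv' for u = -15/(8*(s**2 + 1)) and v = sin(s/2) — it is the derivative of the product u*v.
F(s) = -15*sin(s/2)/(8*(s**2 + 1)) is an antiderivative of f.
Check: d/ds[-15*sin(s/2)/(8*(s**2 + 1))] = (-15*s**2*cos(s/2) + 60*s*sin(s/2) - 15*cos(s/2))/(16*s**4 + 32*s**2 + 16) = f(s).
F(4) = -15*sin(2)/136; F(-1) = 15*sin(1/2)/16.
Integral = F(4) - F(-1) = -15*sin(1/2)/16 - 15*sin(2)/136.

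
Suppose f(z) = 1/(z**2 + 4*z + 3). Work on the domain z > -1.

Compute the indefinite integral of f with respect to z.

F(z) = (log(z + 1) - log(z + 3))/2 + C

The denominator factors as (z + 1)*(z + 3); partial fractions split f into directly integrable pieces: -1/(2*(z + 3)) + 1/(2*(z + 1)).
Check: d/dz[(log(z + 1) - log(z + 3))/2] = 1/(z**2 + 4*z + 3) = f(z).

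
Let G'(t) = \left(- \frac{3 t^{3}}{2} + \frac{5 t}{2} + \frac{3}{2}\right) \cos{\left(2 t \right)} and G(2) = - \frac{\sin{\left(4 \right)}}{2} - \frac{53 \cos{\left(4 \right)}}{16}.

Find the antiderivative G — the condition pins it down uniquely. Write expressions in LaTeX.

G(t) = - \frac{12 t^{3} \sin{\left(2 t \right)} + 18 t^{2} \cos{\left(2 t \right)} - 38 t \sin{\left(2 t \right)} - 12 \sin{\left(2 t \right)} - 19 \cos{\left(2 t \right)}}{16}

Since d/dt undoes antidifferentiation here, G(t) must give back the stated G'(t).
A general antiderivative is - \frac{3 t^{3} \sin{\left(2 t \right)}}{4} - \frac{9 t^{2} \cos{\left(2 t \right)}}{8} + \frac{19 t \sin{\left(2 t \right)}}{8} + \frac{3 \sin{\left(2 t \right)}}{4} + \frac{19 \cos{\left(2 t \right)}}{16} + C.
The condition gives C = - \frac{\sin{\left(4 \right)}}{2} - \frac{53 \cos{\left(4 \right)}}{16} - (- \frac{\sin{\left(4 \right)}}{2} - \frac{53 \cos{\left(4 \right)}}{16}) = 0.
So G(t) = - \frac{12 t^{3} \sin{\left(2 t \right)} + 18 t^{2} \cos{\left(2 t \right)} - 38 t \sin{\left(2 t \right)} - 12 \sin{\left(2 t \right)} - 19 \cos{\left(2 t \right)}}{16}.
Check: d/dt[- \frac{12 t^{3} \sin{\left(2 t \right)} + 18 t^{2} \cos{\left(2 t \right)} - 38 t \sin{\left(2 t \right)} - 12 \sin{\left(2 t \right)} - 19 \cos{\left(2 t \right)}}{16}] = - \frac{3 t^{3} \cos{\left(2 t \right)}}{2} + \frac{5 t \cos{\left(2 t \right)}}{2} + \frac{3 \cos{\left(2 t \right)}}{2}, which equals G'(t).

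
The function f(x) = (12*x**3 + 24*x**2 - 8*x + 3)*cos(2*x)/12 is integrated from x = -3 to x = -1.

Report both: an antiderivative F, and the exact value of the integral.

Check any antiderivative F(x) by computing F'(x) and comparing it with f(x).
F(x) = (12*x**3*sin(2*x) + 24*x**2*sin(2*x) + 18*x**2*cos(2*x) - 26*x*sin(2*x) + 24*x*cos(2*x) - 9*sin(2*x) - 13*cos(2*x))/24 is an antiderivative of f.
Check: d/dx[(12*x**3*sin(2*x) + 24*x**2*sin(2*x) + 18*x**2*cos(2*x) - 26*x*sin(2*x) + 24*x*cos(2*x) - 9*sin(2*x) - 13*cos(2*x))/24] = x**3*cos(2*x) + 2*x**2*cos(2*x) - 2*x*cos(2*x)/3 + cos(2*x)/4, which equals f(x).
F(-1) = -29*sin(2)/24 - 19*cos(2)/24; F(-3) = 13*sin(6)/8 + 77*cos(6)/24.
Integral = F(-1) - F(-3) = -77*cos(6)/24 - 29*sin(2)/24 - 19*cos(2)/24 - 13*sin(6)/8.

Antiderivative: F(x) = (12*x**3*sin(2*x) + 24*x**2*sin(2*x) + 18*x**2*cos(2*x) - 26*x*sin(2*x) + 24*x*cos(2*x) - 9*sin(2*x) - 13*cos(2*x))/24; value = -77*cos(6)/24 - 29*sin(2)/24 - 19*cos(2)/24 - 13*sin(6)/8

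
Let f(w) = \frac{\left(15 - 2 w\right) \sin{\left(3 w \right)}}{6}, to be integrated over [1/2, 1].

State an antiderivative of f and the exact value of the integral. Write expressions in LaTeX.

Whatever form F(w) takes, F'(w) = f(w) is non-negotiable.
F(w) = \frac{w \cos{\left(3 w \right)}}{9} - \frac{\sin{\left(3 w \right)}}{27} - \frac{5 \cos{\left(3 w \right)}}{6} is an antiderivative of f.
Check: d/dw[\frac{w \cos{\left(3 w \right)}}{9} - \frac{\sin{\left(3 w \right)}}{27} - \frac{5 \cos{\left(3 w \right)}}{6}] = - \frac{w \sin{\left(3 w \right)}}{3} + \frac{5 \sin{\left(3 w \right)}}{2}, which equals f(w).
F(1) = - \frac{\sin{\left(3 \right)}}{27} - \frac{13 \cos{\left(3 \right)}}{18}; F(1/2) = - \frac{7 \cos{\left(\frac{3}{2} \right)}}{9} - \frac{\sin{\left(\frac{3}{2} \right)}}{27}.
Integral = F(1) - F(1/2) = - \frac{\sin{\left(3 \right)}}{27} + \frac{\sin{\left(\frac{3}{2} \right)}}{27} + \frac{7 \cos{\left(\frac{3}{2} \right)}}{9} - \frac{13 \cos{\left(3 \right)}}{18}.

Antiderivative: F(w) = \frac{w \cos{\left(3 w \right)}}{9} - \frac{\sin{\left(3 w \right)}}{27} - \frac{5 \cos{\left(3 w \right)}}{6}; value = - \frac{\sin{\left(3 \right)}}{27} + \frac{\sin{\left(\frac{3}{2} \right)}}{27} + \frac{7 \cos{\left(\frac{3}{2} \right)}}{9} - \frac{13 \cos{\left(3 \right)}}{18}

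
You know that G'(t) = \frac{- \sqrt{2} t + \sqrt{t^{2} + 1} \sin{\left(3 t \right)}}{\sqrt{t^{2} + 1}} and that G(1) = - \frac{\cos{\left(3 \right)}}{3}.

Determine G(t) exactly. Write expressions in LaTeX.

G(t) = \frac{- 3 \sqrt{2} \sqrt{t^{2} + 1} - \cos{\left(3 t \right)} + 6}{3}

Whatever form G(t) takes, its d/dt must return the stated G'(t).
A general antiderivative is - \sqrt{2 t^{2} + 2} - \frac{\cos{\left(3 t \right)}}{3} + C.
The condition gives C = - \frac{\cos{\left(3 \right)}}{3} - (-2 - \frac{\cos{\left(3 \right)}}{3}) = 2.
So G(t) = \frac{- 3 \sqrt{2} \sqrt{t^{2} + 1} - \cos{\left(3 t \right)} + 6}{3}.
Check: d/dt[\frac{- 3 \sqrt{2} \sqrt{t^{2} + 1} - \cos{\left(3 t \right)} + 6}{3}] = \frac{- \sqrt{2} t + \sqrt{t^{2} + 1} \sin{\left(3 t \right)}}{\sqrt{t^{2} + 1}} = G'(t).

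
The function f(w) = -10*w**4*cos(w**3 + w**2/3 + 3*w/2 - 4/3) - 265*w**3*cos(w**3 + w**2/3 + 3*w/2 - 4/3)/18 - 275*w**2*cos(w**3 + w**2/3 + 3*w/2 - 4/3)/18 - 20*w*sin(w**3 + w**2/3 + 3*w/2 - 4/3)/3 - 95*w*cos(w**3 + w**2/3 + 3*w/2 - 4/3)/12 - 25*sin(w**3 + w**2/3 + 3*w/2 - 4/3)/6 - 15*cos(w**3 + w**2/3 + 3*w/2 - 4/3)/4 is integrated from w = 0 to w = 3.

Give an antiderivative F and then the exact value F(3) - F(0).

Recognize the product-rule pattern: f = u'v + uv' with u = -10*w**2/3 - 25*w/6 - 5/2, v = sin(w**3 + w**2/3 + 3*w/2 - 4/3), so integration by parts undoes it.
F(w) = -5*(4*w**2 + 5*w + 3)*sin(w**3 + w**2/3 + 3*w/2 - 4/3)/6 is an antiderivative of f.
Check: d/dw[-5*(4*w**2 + 5*w + 3)*sin(w**3 + w**2/3 + 3*w/2 - 4/3)/6] = -10*w**4*cos(w**3 + w**2/3 + 3*w/2 - 4/3) - 265*w**3*cos(w**3 + w**2/3 + 3*w/2 - 4/3)/18 - 275*w**2*cos(w**3 + w**2/3 + 3*w/2 - 4/3)/18 - 20*w*sin(w**3 + w**2/3 + 3*w/2 - 4/3)/3 - 95*w*cos(w**3 + w**2/3 + 3*w/2 - 4/3)/12 - 25*sin(w**3 + w**2/3 + 3*w/2 - 4/3)/6 - 15*cos(w**3 + w**2/3 + 3*w/2 - 4/3)/4 = f(w).
F(3) = -45*sin(199/6); F(0) = 5*sin(4/3)/2.
Integral = F(3) - F(0) = -45*sin(199/6) - 5*sin(4/3)/2.

Antiderivative: F(w) = -5*(4*w**2 + 5*w + 3)*sin(w**3 + w**2/3 + 3*w/2 - 4/3)/6; value = -45*sin(199/6) - 5*sin(4/3)/2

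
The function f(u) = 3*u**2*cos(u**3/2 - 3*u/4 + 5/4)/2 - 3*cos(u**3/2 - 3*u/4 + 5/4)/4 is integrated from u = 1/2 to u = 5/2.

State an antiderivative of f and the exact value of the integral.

The substitution w = u**3/2 - 3*u/4 + 5/4 works: f is exactly (dF/dw)*(dw/du) for that inner function.
F(u) = sin(u**3/2 - 3*u/4 + 5/4) is an antiderivative of f.
Check: d/du[sin(u**3/2 - 3*u/4 + 5/4)] = 3*u**2*cos(u**3/2 - 3*u/4 + 5/4)/2 - 3*cos(u**3/2 - 3*u/4 + 5/4)/4 = f(u).
F(5/2) = sin(115/16); F(1/2) = sin(15/16).
Integral = F(5/2) - F(1/2) = -sin(15/16) + sin(115/16).

Antiderivative: F(u) = sin(u**3/2 - 3*u/4 + 5/4); value = -sin(15/16) + sin(115/16)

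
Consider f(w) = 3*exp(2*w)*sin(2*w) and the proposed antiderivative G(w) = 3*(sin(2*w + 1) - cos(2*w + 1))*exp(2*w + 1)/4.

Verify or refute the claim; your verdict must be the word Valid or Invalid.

d/dw[G] = 3*exp(1)*exp(2*w)*sin(2*w + 1)
d/dw[G] - f(w) = -3*exp(2*w)*sin(2*w) + 3*exp(1)*exp(2*w)*sin(2*w + 1) != 0.

Invalid: d/dw[G] - f = -3*exp(2*w)*sin(2*w) + 3*exp(1)*exp(2*w)*sin(2*w + 1), which is not 0.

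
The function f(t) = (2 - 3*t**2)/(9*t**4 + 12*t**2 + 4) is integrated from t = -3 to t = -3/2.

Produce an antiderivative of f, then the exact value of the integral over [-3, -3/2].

Recognize the product-rule pattern: f = u'v + uv' with u = t/3, v = 1/(t**2 + 2/3), so integration by parts undoes it.
F(t) = t/(3*(t**2 + 2/3)) is an antiderivative of f.
Check: d/dt[t/(3*(t**2 + 2/3))] = (2 - 3*t**2)/(9*t**4 + 12*t**2 + 4) = f(t).
F(-3/2) = -6/35; F(-3) = -3/29.
Integral = F(-3/2) - F(-3) = -69/1015.

Antiderivative: F(t) = t/(3*(t**2 + 2/3)); value = -69/1015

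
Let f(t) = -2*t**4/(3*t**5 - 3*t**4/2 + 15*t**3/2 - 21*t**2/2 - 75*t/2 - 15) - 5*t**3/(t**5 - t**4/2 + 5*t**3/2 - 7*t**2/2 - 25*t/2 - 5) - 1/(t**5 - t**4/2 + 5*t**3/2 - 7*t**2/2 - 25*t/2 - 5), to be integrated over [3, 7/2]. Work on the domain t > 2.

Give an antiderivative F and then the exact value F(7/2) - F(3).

The denominator factors as 3*(t - 2)*(t + 1)*(2*t + 1)*(t**2 + 5); partial fractions split f into directly integrable pieces: -2*(95*t + 964)/(567*(t**2 + 5)) + 8/(63*(2*t + 1)) + 10/(27*(t + 1)) - 62/(81*(t - 2)).
F(t) = -62*log(t - 2)/81 + 4*log(t + 1/2)/63 + 10*log(t + 1)/27 - 95*log(t**2 + 5)/567 - 1928*sqrt(5)*atan(sqrt(5)*t/5)/2835 is an antiderivative of f.
Check: d/dt[-62*log(t - 2)/81 + 4*log(t + 1/2)/63 + 10*log(t + 1)/27 - 95*log(t**2 + 5)/567 - 1928*sqrt(5)*atan(sqrt(5)*t/5)/2835] = (-4*t**4 - 30*t**3 - 6)/(6*t**5 - 3*t**4 + 15*t**3 - 21*t**2 - 75*t - 30), which equals f(t).
F(7/2) = -1928*sqrt(5)*atan(7*sqrt(5)/10)/2835 - 95*log(69/4)/567 - 62*log(3/2)/81 + 4*log(4)/63 + 10*log(9/2)/27; F(3) = -1928*sqrt(5)*atan(3*sqrt(5)/5)/2835 - 95*log(14)/567 + 4*log(7/2)/63 + 10*log(4)/27.
Integral = F(7/2) - F(3) = -1928*sqrt(5)*atan(7*sqrt(5)/10)/2835 - 95*log(69/4)/567 - 58*log(4)/189 - 62*log(3/2)/81 - 4*log(7/2)/63 + 95*log(14)/567 + 10*log(9/2)/27 + 1928*sqrt(5)*atan(3*sqrt(5)/5)/2835.

Antiderivative: F(t) = -62*log(t - 2)/81 + 4*log(t + 1/2)/63 + 10*log(t + 1)/27 - 95*log(t**2 + 5)/567 - 1928*sqrt(5)*atan(sqrt(5)*t/5)/2835; value = -1928*sqrt(5)*atan(7*sqrt(5)/10)/2835 - 95*log(69/4)/567 - 58*log(4)/189 - 62*log(3/2)/81 - 4*log(7/2)/63 + 95*log(14)/567 + 10*log(9/2)/27 + 1928*sqrt(5)*atan(3*sqrt(5)/5)/2835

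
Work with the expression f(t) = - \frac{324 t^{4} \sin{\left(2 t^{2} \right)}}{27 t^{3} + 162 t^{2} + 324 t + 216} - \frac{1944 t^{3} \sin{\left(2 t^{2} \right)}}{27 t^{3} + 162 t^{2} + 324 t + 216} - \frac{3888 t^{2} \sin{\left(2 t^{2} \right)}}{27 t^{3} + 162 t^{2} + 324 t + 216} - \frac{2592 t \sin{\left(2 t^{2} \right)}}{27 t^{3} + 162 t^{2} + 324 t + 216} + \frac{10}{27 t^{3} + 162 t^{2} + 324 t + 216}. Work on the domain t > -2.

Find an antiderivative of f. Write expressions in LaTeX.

Integrate term by term and add the pieces.
Check: d/dt[\frac{81 t^{2} \cos{\left(2 t^{2} \right)} + 324 t \cos{\left(2 t^{2} \right)} + 324 \cos{\left(2 t^{2} \right)} - 5}{27 t^{2} + 108 t + 108}] = \frac{- 324 t^{4} \sin{\left(2 t^{2} \right)} - 1944 t^{3} \sin{\left(2 t^{2} \right)} - 3888 t^{2} \sin{\left(2 t^{2} \right)} - 2592 t \sin{\left(2 t^{2} \right)} + 10}{27 t^{3} + 162 t^{2} + 324 t + 216}, which equals f(t).

An antiderivative is F(t) = \frac{81 t^{2} \cos{\left(2 t^{2} \right)} + 324 t \cos{\left(2 t^{2} \right)} + 324 \cos{\left(2 t^{2} \right)} - 5}{27 t^{2} + 108 t + 108}.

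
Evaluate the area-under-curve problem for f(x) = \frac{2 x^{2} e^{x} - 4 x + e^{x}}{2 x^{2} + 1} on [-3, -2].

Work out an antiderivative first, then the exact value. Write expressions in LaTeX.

Check any antiderivative F(x) by computing F'(x) and comparing it with f(x).
F(x) = e^{x} - \log{\left(2 x^{2} + 1 \right)} is an antiderivative of f.
Check: d/dx[e^{x} - \log{\left(2 x^{2} + 1 \right)}] = \frac{2 x^{2} e^{x} - 4 x + e^{x}}{2 x^{2} + 1} = f(x).
F(-2) = - \log{\left(9 \right)} + e^{-2}; F(-3) = - \log{\left(19 \right)} + e^{-3}.
Integral = F(-2) - F(-3) = - \log{\left(9 \right)} - e^{-3} + e^{-2} + \log{\left(19 \right)}.

Antiderivative: F(x) = e^{x} - \log{\left(2 x^{2} + 1 \right)}; value = - \log{\left(9 \right)} - e^{-3} + e^{-2} + \log{\left(19 \right)}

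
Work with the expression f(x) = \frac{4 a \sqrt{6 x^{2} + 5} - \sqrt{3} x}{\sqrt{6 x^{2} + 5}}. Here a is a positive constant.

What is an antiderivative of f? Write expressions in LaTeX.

An antiderivative is F(x) = 4 a x - \frac{\sqrt{2 x^{2} + \frac{5}{3}}}{2}.

Since d/dx undoes antidifferentiation here, F'(x) = f(x) is required of F(x).
Check: d/dx[4 a x - \frac{\sqrt{2 x^{2} + \frac{5}{3}}}{2}] = \frac{4 a \sqrt{6 x^{2} + 5} - \sqrt{3} x}{\sqrt{6 x^{2} + 5}} = f(x).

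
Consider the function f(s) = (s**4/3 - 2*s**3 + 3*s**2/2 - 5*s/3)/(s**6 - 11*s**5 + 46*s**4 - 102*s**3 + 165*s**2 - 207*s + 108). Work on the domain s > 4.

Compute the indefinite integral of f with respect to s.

The denominator factors as 6*(s - 4)*(s - 3)**2*(s - 1)*(s**2 + 3); partial fractions split f into directly integrable pieces: -(11*s + 9)/(288*(s**2 + 3)) + 11/(288*(s - 1)) + 4/(9*(s - 3)) + 37/(48*(s - 3)**2) - 4/(9*(s - 4)).
Check: d/ds[-4*log(s - 4)/9 + 4*log(s - 3)/9 + 11*log(s - 1)/288 - 11*log(s**2 + 3)/576 - sqrt(3)*atan(sqrt(3)*s/3)/96 - 37/(48*s - 144)] = (2*s**4 - 12*s**3 + 9*s**2 - 10*s)/(6*s**6 - 66*s**5 + 276*s**4 - 612*s**3 + 990*s**2 - 1242*s + 648), which equals f(s).

F(s) = -4*log(s - 4)/9 + 4*log(s - 3)/9 + 11*log(s - 1)/288 - 11*log(s**2 + 3)/576 - sqrt(3)*atan(sqrt(3)*s/3)/96 - 37/(48*s - 144) + C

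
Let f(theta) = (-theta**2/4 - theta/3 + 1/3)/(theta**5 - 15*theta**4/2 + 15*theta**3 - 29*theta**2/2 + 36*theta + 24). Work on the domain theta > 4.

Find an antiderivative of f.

An antiderivative is F(theta) = 302*log(theta - 4)/29241 + 7*log(theta + 1/2)/1053 - 239*log(theta**2 + 3)/28158 + 577*sqrt(3)*atan(sqrt(3)*theta/3)/84474 + 10/(171*theta - 684).

The denominator factors as 6*(theta - 4)**2*(2*theta + 1)*(theta**2 + 3); partial fractions split f into directly integrable pieces: -(478*theta - 577)/(28158*(theta**2 + 3)) + 14/(1053*(2*theta + 1)) + 302/(29241*(theta - 4)) - 10/(171*(theta - 4)**2).
Check: d/dtheta[302*log(theta - 4)/29241 + 7*log(theta + 1/2)/1053 - 239*log(theta**2 + 3)/28158 + 577*sqrt(3)*atan(sqrt(3)*theta/3)/84474 + 10/(171*theta - 684)] = (-3*theta**2 - 4*theta + 4)/(12*theta**5 - 90*theta**4 + 180*theta**3 - 174*theta**2 + 432*theta + 288), which equals f(theta).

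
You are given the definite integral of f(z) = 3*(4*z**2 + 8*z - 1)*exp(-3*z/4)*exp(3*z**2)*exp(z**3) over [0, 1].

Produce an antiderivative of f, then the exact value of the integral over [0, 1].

Antiderivative: F(z) = 4*exp(-3*z/4)*exp(3*z**2)*exp(z**3); value = -4 + 4*exp(13/4)

The substitution u = z**3 + 3*z**2 - 3*z/4 works: f is exactly (dF/du)*(du/dz) for that inner function.
F(z) = 4*exp(-3*z/4)*exp(3*z**2)*exp(z**3) is an antiderivative of f.
Check: d/dz[4*exp(-3*z/4)*exp(3*z**2)*exp(z**3)] = (12*z**2*exp(3*z**2)*exp(z**3) + 24*z*exp(3*z**2)*exp(z**3) - 3*exp(3*z**2)*exp(z**3))*exp(-3*z/4), which equals f(z).
F(1) = 4*exp(13/4); F(0) = 4.
Integral = F(1) - F(0) = -4 + 4*exp(13/4).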